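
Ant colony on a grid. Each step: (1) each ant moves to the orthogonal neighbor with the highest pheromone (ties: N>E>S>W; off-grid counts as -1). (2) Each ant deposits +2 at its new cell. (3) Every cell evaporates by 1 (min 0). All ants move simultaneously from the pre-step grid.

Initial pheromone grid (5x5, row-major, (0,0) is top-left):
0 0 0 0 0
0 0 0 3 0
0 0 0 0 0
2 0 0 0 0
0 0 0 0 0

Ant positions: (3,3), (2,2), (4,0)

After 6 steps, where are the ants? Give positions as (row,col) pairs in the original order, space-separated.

Step 1: ant0:(3,3)->N->(2,3) | ant1:(2,2)->N->(1,2) | ant2:(4,0)->N->(3,0)
  grid max=3 at (3,0)
Step 2: ant0:(2,3)->N->(1,3) | ant1:(1,2)->E->(1,3) | ant2:(3,0)->N->(2,0)
  grid max=5 at (1,3)
Step 3: ant0:(1,3)->N->(0,3) | ant1:(1,3)->N->(0,3) | ant2:(2,0)->S->(3,0)
  grid max=4 at (1,3)
Step 4: ant0:(0,3)->S->(1,3) | ant1:(0,3)->S->(1,3) | ant2:(3,0)->N->(2,0)
  grid max=7 at (1,3)
Step 5: ant0:(1,3)->N->(0,3) | ant1:(1,3)->N->(0,3) | ant2:(2,0)->S->(3,0)
  grid max=6 at (1,3)
Step 6: ant0:(0,3)->S->(1,3) | ant1:(0,3)->S->(1,3) | ant2:(3,0)->N->(2,0)
  grid max=9 at (1,3)

(1,3) (1,3) (2,0)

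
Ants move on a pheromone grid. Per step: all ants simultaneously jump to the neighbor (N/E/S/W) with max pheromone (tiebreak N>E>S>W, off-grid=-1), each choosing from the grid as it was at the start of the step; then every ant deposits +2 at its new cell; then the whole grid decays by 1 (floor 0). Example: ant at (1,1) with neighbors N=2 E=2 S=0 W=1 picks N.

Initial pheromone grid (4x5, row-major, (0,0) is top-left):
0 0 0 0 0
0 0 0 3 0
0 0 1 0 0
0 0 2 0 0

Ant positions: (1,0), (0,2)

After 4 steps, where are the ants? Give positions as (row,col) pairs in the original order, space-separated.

Step 1: ant0:(1,0)->N->(0,0) | ant1:(0,2)->E->(0,3)
  grid max=2 at (1,3)
Step 2: ant0:(0,0)->E->(0,1) | ant1:(0,3)->S->(1,3)
  grid max=3 at (1,3)
Step 3: ant0:(0,1)->E->(0,2) | ant1:(1,3)->N->(0,3)
  grid max=2 at (1,3)
Step 4: ant0:(0,2)->E->(0,3) | ant1:(0,3)->S->(1,3)
  grid max=3 at (1,3)

(0,3) (1,3)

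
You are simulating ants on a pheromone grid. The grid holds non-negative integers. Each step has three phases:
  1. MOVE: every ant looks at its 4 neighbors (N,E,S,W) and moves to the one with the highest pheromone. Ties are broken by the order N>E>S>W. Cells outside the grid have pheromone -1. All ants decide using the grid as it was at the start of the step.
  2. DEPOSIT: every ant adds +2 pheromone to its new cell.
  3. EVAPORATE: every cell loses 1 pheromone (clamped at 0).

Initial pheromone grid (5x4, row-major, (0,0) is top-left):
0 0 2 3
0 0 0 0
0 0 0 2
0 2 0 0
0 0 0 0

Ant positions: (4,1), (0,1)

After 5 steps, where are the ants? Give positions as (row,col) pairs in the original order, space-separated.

Step 1: ant0:(4,1)->N->(3,1) | ant1:(0,1)->E->(0,2)
  grid max=3 at (0,2)
Step 2: ant0:(3,1)->N->(2,1) | ant1:(0,2)->E->(0,3)
  grid max=3 at (0,3)
Step 3: ant0:(2,1)->S->(3,1) | ant1:(0,3)->W->(0,2)
  grid max=3 at (0,2)
Step 4: ant0:(3,1)->N->(2,1) | ant1:(0,2)->E->(0,3)
  grid max=3 at (0,3)
Step 5: ant0:(2,1)->S->(3,1) | ant1:(0,3)->W->(0,2)
  grid max=3 at (0,2)

(3,1) (0,2)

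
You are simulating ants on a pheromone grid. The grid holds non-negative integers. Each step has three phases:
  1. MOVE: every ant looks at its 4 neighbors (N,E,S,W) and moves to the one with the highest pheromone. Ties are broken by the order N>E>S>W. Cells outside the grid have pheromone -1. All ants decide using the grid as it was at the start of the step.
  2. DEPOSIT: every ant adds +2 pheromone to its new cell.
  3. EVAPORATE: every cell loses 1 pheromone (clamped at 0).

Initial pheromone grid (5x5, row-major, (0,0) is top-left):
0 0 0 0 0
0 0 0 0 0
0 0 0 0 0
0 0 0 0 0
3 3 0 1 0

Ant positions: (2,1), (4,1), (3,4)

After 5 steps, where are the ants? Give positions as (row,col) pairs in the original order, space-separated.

Step 1: ant0:(2,1)->N->(1,1) | ant1:(4,1)->W->(4,0) | ant2:(3,4)->N->(2,4)
  grid max=4 at (4,0)
Step 2: ant0:(1,1)->N->(0,1) | ant1:(4,0)->E->(4,1) | ant2:(2,4)->N->(1,4)
  grid max=3 at (4,0)
Step 3: ant0:(0,1)->E->(0,2) | ant1:(4,1)->W->(4,0) | ant2:(1,4)->N->(0,4)
  grid max=4 at (4,0)
Step 4: ant0:(0,2)->E->(0,3) | ant1:(4,0)->E->(4,1) | ant2:(0,4)->S->(1,4)
  grid max=3 at (4,0)
Step 5: ant0:(0,3)->E->(0,4) | ant1:(4,1)->W->(4,0) | ant2:(1,4)->N->(0,4)
  grid max=4 at (4,0)

(0,4) (4,0) (0,4)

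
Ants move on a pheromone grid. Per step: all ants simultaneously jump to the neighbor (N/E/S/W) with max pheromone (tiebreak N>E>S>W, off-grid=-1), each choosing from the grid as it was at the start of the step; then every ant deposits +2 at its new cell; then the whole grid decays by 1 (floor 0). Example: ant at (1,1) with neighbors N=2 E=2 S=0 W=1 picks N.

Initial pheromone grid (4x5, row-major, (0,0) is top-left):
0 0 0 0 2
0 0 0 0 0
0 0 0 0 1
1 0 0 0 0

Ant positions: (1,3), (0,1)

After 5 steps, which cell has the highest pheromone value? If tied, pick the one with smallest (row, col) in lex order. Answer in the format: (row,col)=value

Answer: (0,3)=5

Derivation:
Step 1: ant0:(1,3)->N->(0,3) | ant1:(0,1)->E->(0,2)
  grid max=1 at (0,2)
Step 2: ant0:(0,3)->E->(0,4) | ant1:(0,2)->E->(0,3)
  grid max=2 at (0,3)
Step 3: ant0:(0,4)->W->(0,3) | ant1:(0,3)->E->(0,4)
  grid max=3 at (0,3)
Step 4: ant0:(0,3)->E->(0,4) | ant1:(0,4)->W->(0,3)
  grid max=4 at (0,3)
Step 5: ant0:(0,4)->W->(0,3) | ant1:(0,3)->E->(0,4)
  grid max=5 at (0,3)
Final grid:
  0 0 0 5 5
  0 0 0 0 0
  0 0 0 0 0
  0 0 0 0 0
Max pheromone 5 at (0,3)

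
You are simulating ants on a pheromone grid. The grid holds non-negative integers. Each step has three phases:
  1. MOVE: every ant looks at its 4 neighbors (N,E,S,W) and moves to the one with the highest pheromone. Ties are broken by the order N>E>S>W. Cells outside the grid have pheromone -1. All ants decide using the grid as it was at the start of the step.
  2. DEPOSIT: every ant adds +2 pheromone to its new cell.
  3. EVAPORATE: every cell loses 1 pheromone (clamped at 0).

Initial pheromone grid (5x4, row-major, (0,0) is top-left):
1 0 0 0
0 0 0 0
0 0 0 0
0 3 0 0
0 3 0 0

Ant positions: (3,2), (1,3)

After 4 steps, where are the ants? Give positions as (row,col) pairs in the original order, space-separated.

Step 1: ant0:(3,2)->W->(3,1) | ant1:(1,3)->N->(0,3)
  grid max=4 at (3,1)
Step 2: ant0:(3,1)->S->(4,1) | ant1:(0,3)->S->(1,3)
  grid max=3 at (3,1)
Step 3: ant0:(4,1)->N->(3,1) | ant1:(1,3)->N->(0,3)
  grid max=4 at (3,1)
Step 4: ant0:(3,1)->S->(4,1) | ant1:(0,3)->S->(1,3)
  grid max=3 at (3,1)

(4,1) (1,3)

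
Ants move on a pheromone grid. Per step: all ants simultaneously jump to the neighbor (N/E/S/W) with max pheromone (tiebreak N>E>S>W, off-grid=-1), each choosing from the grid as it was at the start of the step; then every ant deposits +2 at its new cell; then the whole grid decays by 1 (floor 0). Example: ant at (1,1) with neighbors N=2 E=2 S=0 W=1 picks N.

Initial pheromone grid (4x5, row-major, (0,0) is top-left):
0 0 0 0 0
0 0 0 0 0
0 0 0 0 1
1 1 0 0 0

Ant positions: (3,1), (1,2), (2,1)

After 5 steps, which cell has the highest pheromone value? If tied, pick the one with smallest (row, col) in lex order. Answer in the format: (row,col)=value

Answer: (3,0)=6

Derivation:
Step 1: ant0:(3,1)->W->(3,0) | ant1:(1,2)->N->(0,2) | ant2:(2,1)->S->(3,1)
  grid max=2 at (3,0)
Step 2: ant0:(3,0)->E->(3,1) | ant1:(0,2)->E->(0,3) | ant2:(3,1)->W->(3,0)
  grid max=3 at (3,0)
Step 3: ant0:(3,1)->W->(3,0) | ant1:(0,3)->E->(0,4) | ant2:(3,0)->E->(3,1)
  grid max=4 at (3,0)
Step 4: ant0:(3,0)->E->(3,1) | ant1:(0,4)->S->(1,4) | ant2:(3,1)->W->(3,0)
  grid max=5 at (3,0)
Step 5: ant0:(3,1)->W->(3,0) | ant1:(1,4)->N->(0,4) | ant2:(3,0)->E->(3,1)
  grid max=6 at (3,0)
Final grid:
  0 0 0 0 1
  0 0 0 0 0
  0 0 0 0 0
  6 6 0 0 0
Max pheromone 6 at (3,0)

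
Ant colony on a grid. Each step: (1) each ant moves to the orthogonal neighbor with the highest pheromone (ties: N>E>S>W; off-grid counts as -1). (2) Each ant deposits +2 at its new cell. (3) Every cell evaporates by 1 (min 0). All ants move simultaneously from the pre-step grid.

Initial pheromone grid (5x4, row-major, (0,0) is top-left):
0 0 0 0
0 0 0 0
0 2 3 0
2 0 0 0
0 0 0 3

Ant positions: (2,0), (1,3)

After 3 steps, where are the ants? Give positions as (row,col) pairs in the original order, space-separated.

Step 1: ant0:(2,0)->E->(2,1) | ant1:(1,3)->N->(0,3)
  grid max=3 at (2,1)
Step 2: ant0:(2,1)->E->(2,2) | ant1:(0,3)->S->(1,3)
  grid max=3 at (2,2)
Step 3: ant0:(2,2)->W->(2,1) | ant1:(1,3)->N->(0,3)
  grid max=3 at (2,1)

(2,1) (0,3)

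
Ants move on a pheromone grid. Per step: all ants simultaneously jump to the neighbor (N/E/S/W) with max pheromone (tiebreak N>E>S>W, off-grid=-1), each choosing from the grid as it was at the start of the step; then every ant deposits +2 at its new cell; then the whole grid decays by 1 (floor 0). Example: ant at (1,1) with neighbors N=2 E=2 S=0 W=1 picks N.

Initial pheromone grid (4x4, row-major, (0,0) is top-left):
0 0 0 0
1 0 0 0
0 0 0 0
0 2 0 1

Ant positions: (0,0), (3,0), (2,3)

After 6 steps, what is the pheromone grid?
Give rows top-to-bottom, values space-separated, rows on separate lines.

After step 1: ants at (1,0),(3,1),(3,3)
  0 0 0 0
  2 0 0 0
  0 0 0 0
  0 3 0 2
After step 2: ants at (0,0),(2,1),(2,3)
  1 0 0 0
  1 0 0 0
  0 1 0 1
  0 2 0 1
After step 3: ants at (1,0),(3,1),(3,3)
  0 0 0 0
  2 0 0 0
  0 0 0 0
  0 3 0 2
After step 4: ants at (0,0),(2,1),(2,3)
  1 0 0 0
  1 0 0 0
  0 1 0 1
  0 2 0 1
After step 5: ants at (1,0),(3,1),(3,3)
  0 0 0 0
  2 0 0 0
  0 0 0 0
  0 3 0 2
After step 6: ants at (0,0),(2,1),(2,3)
  1 0 0 0
  1 0 0 0
  0 1 0 1
  0 2 0 1

1 0 0 0
1 0 0 0
0 1 0 1
0 2 0 1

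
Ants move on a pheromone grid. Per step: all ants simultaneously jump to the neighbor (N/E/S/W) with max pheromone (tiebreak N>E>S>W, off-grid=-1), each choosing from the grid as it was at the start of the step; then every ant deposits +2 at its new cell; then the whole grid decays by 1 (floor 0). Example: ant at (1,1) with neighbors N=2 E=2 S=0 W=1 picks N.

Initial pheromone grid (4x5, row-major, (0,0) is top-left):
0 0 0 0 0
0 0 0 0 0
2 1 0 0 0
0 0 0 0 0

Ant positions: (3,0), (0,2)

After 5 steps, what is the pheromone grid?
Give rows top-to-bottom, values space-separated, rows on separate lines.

After step 1: ants at (2,0),(0,3)
  0 0 0 1 0
  0 0 0 0 0
  3 0 0 0 0
  0 0 0 0 0
After step 2: ants at (1,0),(0,4)
  0 0 0 0 1
  1 0 0 0 0
  2 0 0 0 0
  0 0 0 0 0
After step 3: ants at (2,0),(1,4)
  0 0 0 0 0
  0 0 0 0 1
  3 0 0 0 0
  0 0 0 0 0
After step 4: ants at (1,0),(0,4)
  0 0 0 0 1
  1 0 0 0 0
  2 0 0 0 0
  0 0 0 0 0
After step 5: ants at (2,0),(1,4)
  0 0 0 0 0
  0 0 0 0 1
  3 0 0 0 0
  0 0 0 0 0

0 0 0 0 0
0 0 0 0 1
3 0 0 0 0
0 0 0 0 0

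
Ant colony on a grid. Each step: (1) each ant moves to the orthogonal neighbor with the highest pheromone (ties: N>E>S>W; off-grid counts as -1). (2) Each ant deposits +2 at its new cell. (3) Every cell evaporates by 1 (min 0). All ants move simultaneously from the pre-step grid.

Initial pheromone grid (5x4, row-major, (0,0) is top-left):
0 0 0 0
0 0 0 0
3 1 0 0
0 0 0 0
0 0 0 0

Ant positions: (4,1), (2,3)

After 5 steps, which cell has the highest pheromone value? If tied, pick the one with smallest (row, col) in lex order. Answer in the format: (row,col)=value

Answer: (2,0)=2

Derivation:
Step 1: ant0:(4,1)->N->(3,1) | ant1:(2,3)->N->(1,3)
  grid max=2 at (2,0)
Step 2: ant0:(3,1)->N->(2,1) | ant1:(1,3)->N->(0,3)
  grid max=1 at (0,3)
Step 3: ant0:(2,1)->W->(2,0) | ant1:(0,3)->S->(1,3)
  grid max=2 at (2,0)
Step 4: ant0:(2,0)->N->(1,0) | ant1:(1,3)->N->(0,3)
  grid max=1 at (0,3)
Step 5: ant0:(1,0)->S->(2,0) | ant1:(0,3)->S->(1,3)
  grid max=2 at (2,0)
Final grid:
  0 0 0 0
  0 0 0 1
  2 0 0 0
  0 0 0 0
  0 0 0 0
Max pheromone 2 at (2,0)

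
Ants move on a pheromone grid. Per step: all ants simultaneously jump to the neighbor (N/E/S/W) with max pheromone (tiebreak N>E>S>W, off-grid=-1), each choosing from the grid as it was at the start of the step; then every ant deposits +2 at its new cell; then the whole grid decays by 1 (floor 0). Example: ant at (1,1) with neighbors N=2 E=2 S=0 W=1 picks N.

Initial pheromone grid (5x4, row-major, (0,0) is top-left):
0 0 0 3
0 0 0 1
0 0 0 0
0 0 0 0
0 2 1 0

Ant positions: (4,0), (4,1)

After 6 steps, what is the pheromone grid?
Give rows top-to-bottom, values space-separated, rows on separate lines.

After step 1: ants at (4,1),(4,2)
  0 0 0 2
  0 0 0 0
  0 0 0 0
  0 0 0 0
  0 3 2 0
After step 2: ants at (4,2),(4,1)
  0 0 0 1
  0 0 0 0
  0 0 0 0
  0 0 0 0
  0 4 3 0
After step 3: ants at (4,1),(4,2)
  0 0 0 0
  0 0 0 0
  0 0 0 0
  0 0 0 0
  0 5 4 0
After step 4: ants at (4,2),(4,1)
  0 0 0 0
  0 0 0 0
  0 0 0 0
  0 0 0 0
  0 6 5 0
After step 5: ants at (4,1),(4,2)
  0 0 0 0
  0 0 0 0
  0 0 0 0
  0 0 0 0
  0 7 6 0
After step 6: ants at (4,2),(4,1)
  0 0 0 0
  0 0 0 0
  0 0 0 0
  0 0 0 0
  0 8 7 0

0 0 0 0
0 0 0 0
0 0 0 0
0 0 0 0
0 8 7 0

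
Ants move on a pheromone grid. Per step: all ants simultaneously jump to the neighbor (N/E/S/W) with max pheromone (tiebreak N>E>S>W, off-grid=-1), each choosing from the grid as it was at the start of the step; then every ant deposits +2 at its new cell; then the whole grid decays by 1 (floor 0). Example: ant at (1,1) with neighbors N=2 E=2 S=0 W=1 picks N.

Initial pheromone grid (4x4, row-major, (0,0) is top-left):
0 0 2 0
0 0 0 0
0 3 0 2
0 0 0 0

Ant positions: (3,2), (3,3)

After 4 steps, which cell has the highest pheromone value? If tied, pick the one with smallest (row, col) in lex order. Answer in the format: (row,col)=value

Answer: (2,3)=6

Derivation:
Step 1: ant0:(3,2)->N->(2,2) | ant1:(3,3)->N->(2,3)
  grid max=3 at (2,3)
Step 2: ant0:(2,2)->E->(2,3) | ant1:(2,3)->W->(2,2)
  grid max=4 at (2,3)
Step 3: ant0:(2,3)->W->(2,2) | ant1:(2,2)->E->(2,3)
  grid max=5 at (2,3)
Step 4: ant0:(2,2)->E->(2,3) | ant1:(2,3)->W->(2,2)
  grid max=6 at (2,3)
Final grid:
  0 0 0 0
  0 0 0 0
  0 0 4 6
  0 0 0 0
Max pheromone 6 at (2,3)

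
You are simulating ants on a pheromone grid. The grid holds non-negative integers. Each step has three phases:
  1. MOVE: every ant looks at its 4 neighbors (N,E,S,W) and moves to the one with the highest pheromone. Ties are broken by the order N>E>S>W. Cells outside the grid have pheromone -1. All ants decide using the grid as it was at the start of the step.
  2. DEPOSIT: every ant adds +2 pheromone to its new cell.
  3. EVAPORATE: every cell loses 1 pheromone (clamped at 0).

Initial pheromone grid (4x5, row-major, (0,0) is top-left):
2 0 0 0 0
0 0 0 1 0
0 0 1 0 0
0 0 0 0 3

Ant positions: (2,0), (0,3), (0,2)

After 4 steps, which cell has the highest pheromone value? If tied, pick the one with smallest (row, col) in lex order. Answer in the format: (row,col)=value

Answer: (1,3)=5

Derivation:
Step 1: ant0:(2,0)->N->(1,0) | ant1:(0,3)->S->(1,3) | ant2:(0,2)->E->(0,3)
  grid max=2 at (1,3)
Step 2: ant0:(1,0)->N->(0,0) | ant1:(1,3)->N->(0,3) | ant2:(0,3)->S->(1,3)
  grid max=3 at (1,3)
Step 3: ant0:(0,0)->E->(0,1) | ant1:(0,3)->S->(1,3) | ant2:(1,3)->N->(0,3)
  grid max=4 at (1,3)
Step 4: ant0:(0,1)->W->(0,0) | ant1:(1,3)->N->(0,3) | ant2:(0,3)->S->(1,3)
  grid max=5 at (1,3)
Final grid:
  2 0 0 4 0
  0 0 0 5 0
  0 0 0 0 0
  0 0 0 0 0
Max pheromone 5 at (1,3)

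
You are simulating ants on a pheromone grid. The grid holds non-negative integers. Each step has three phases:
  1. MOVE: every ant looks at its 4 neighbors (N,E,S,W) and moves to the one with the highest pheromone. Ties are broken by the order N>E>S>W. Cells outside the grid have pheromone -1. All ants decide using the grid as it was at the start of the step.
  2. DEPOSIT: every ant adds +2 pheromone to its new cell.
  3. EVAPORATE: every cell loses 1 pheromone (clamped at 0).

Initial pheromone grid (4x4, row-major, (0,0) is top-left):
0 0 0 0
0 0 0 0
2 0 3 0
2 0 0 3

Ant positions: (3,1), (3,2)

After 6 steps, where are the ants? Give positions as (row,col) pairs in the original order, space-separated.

Step 1: ant0:(3,1)->W->(3,0) | ant1:(3,2)->N->(2,2)
  grid max=4 at (2,2)
Step 2: ant0:(3,0)->N->(2,0) | ant1:(2,2)->N->(1,2)
  grid max=3 at (2,2)
Step 3: ant0:(2,0)->S->(3,0) | ant1:(1,2)->S->(2,2)
  grid max=4 at (2,2)
Step 4: ant0:(3,0)->N->(2,0) | ant1:(2,2)->N->(1,2)
  grid max=3 at (2,2)
Step 5: ant0:(2,0)->S->(3,0) | ant1:(1,2)->S->(2,2)
  grid max=4 at (2,2)
Step 6: ant0:(3,0)->N->(2,0) | ant1:(2,2)->N->(1,2)
  grid max=3 at (2,2)

(2,0) (1,2)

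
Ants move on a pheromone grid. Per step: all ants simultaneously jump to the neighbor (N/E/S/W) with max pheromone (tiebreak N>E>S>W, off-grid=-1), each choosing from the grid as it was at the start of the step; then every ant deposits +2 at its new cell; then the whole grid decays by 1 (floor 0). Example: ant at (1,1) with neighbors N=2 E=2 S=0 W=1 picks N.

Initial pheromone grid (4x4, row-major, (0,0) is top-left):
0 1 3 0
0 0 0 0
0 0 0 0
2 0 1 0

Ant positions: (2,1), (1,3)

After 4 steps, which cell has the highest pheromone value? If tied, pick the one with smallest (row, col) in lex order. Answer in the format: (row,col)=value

Step 1: ant0:(2,1)->N->(1,1) | ant1:(1,3)->N->(0,3)
  grid max=2 at (0,2)
Step 2: ant0:(1,1)->N->(0,1) | ant1:(0,3)->W->(0,2)
  grid max=3 at (0,2)
Step 3: ant0:(0,1)->E->(0,2) | ant1:(0,2)->W->(0,1)
  grid max=4 at (0,2)
Step 4: ant0:(0,2)->W->(0,1) | ant1:(0,1)->E->(0,2)
  grid max=5 at (0,2)
Final grid:
  0 3 5 0
  0 0 0 0
  0 0 0 0
  0 0 0 0
Max pheromone 5 at (0,2)

Answer: (0,2)=5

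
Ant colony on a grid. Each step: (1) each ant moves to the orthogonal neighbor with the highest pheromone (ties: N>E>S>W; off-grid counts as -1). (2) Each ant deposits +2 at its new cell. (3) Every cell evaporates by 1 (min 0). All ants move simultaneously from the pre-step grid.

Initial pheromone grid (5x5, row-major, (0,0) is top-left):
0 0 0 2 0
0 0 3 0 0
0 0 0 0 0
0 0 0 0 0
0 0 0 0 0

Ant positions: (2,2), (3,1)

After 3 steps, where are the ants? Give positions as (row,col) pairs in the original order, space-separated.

Step 1: ant0:(2,2)->N->(1,2) | ant1:(3,1)->N->(2,1)
  grid max=4 at (1,2)
Step 2: ant0:(1,2)->N->(0,2) | ant1:(2,1)->N->(1,1)
  grid max=3 at (1,2)
Step 3: ant0:(0,2)->S->(1,2) | ant1:(1,1)->E->(1,2)
  grid max=6 at (1,2)

(1,2) (1,2)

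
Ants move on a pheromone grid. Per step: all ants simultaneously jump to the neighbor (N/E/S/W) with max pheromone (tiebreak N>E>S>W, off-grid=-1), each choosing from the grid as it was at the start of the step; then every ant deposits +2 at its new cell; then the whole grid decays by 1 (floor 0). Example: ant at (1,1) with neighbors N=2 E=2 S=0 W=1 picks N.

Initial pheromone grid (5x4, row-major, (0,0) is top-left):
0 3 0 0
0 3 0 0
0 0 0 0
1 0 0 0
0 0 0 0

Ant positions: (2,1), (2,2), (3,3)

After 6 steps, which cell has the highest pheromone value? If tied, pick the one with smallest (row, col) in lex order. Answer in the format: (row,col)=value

Answer: (1,1)=9

Derivation:
Step 1: ant0:(2,1)->N->(1,1) | ant1:(2,2)->N->(1,2) | ant2:(3,3)->N->(2,3)
  grid max=4 at (1,1)
Step 2: ant0:(1,1)->N->(0,1) | ant1:(1,2)->W->(1,1) | ant2:(2,3)->N->(1,3)
  grid max=5 at (1,1)
Step 3: ant0:(0,1)->S->(1,1) | ant1:(1,1)->N->(0,1) | ant2:(1,3)->N->(0,3)
  grid max=6 at (1,1)
Step 4: ant0:(1,1)->N->(0,1) | ant1:(0,1)->S->(1,1) | ant2:(0,3)->S->(1,3)
  grid max=7 at (1,1)
Step 5: ant0:(0,1)->S->(1,1) | ant1:(1,1)->N->(0,1) | ant2:(1,3)->N->(0,3)
  grid max=8 at (1,1)
Step 6: ant0:(1,1)->N->(0,1) | ant1:(0,1)->S->(1,1) | ant2:(0,3)->S->(1,3)
  grid max=9 at (1,1)
Final grid:
  0 7 0 0
  0 9 0 1
  0 0 0 0
  0 0 0 0
  0 0 0 0
Max pheromone 9 at (1,1)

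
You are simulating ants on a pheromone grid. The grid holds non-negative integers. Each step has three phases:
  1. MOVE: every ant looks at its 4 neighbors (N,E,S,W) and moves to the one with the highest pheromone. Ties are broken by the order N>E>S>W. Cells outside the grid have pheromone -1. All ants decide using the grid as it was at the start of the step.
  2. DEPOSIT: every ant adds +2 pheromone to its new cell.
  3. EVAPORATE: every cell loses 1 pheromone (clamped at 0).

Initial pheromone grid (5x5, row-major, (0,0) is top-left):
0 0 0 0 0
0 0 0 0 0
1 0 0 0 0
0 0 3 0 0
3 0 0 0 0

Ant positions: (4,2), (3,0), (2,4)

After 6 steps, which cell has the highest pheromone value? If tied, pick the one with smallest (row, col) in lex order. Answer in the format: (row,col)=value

Answer: (3,2)=3

Derivation:
Step 1: ant0:(4,2)->N->(3,2) | ant1:(3,0)->S->(4,0) | ant2:(2,4)->N->(1,4)
  grid max=4 at (3,2)
Step 2: ant0:(3,2)->N->(2,2) | ant1:(4,0)->N->(3,0) | ant2:(1,4)->N->(0,4)
  grid max=3 at (3,2)
Step 3: ant0:(2,2)->S->(3,2) | ant1:(3,0)->S->(4,0) | ant2:(0,4)->S->(1,4)
  grid max=4 at (3,2)
Step 4: ant0:(3,2)->N->(2,2) | ant1:(4,0)->N->(3,0) | ant2:(1,4)->N->(0,4)
  grid max=3 at (3,2)
Step 5: ant0:(2,2)->S->(3,2) | ant1:(3,0)->S->(4,0) | ant2:(0,4)->S->(1,4)
  grid max=4 at (3,2)
Step 6: ant0:(3,2)->N->(2,2) | ant1:(4,0)->N->(3,0) | ant2:(1,4)->N->(0,4)
  grid max=3 at (3,2)
Final grid:
  0 0 0 0 1
  0 0 0 0 0
  0 0 1 0 0
  1 0 3 0 0
  3 0 0 0 0
Max pheromone 3 at (3,2)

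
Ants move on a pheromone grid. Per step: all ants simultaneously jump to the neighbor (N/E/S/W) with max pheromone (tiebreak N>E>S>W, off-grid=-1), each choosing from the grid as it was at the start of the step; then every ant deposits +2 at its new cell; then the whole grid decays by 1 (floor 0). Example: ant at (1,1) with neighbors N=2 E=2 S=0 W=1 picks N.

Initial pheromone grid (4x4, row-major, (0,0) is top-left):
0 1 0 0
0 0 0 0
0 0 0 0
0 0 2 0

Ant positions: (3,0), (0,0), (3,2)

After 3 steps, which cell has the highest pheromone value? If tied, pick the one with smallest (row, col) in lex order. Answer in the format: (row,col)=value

Step 1: ant0:(3,0)->N->(2,0) | ant1:(0,0)->E->(0,1) | ant2:(3,2)->N->(2,2)
  grid max=2 at (0,1)
Step 2: ant0:(2,0)->N->(1,0) | ant1:(0,1)->E->(0,2) | ant2:(2,2)->S->(3,2)
  grid max=2 at (3,2)
Step 3: ant0:(1,0)->N->(0,0) | ant1:(0,2)->W->(0,1) | ant2:(3,2)->N->(2,2)
  grid max=2 at (0,1)
Final grid:
  1 2 0 0
  0 0 0 0
  0 0 1 0
  0 0 1 0
Max pheromone 2 at (0,1)

Answer: (0,1)=2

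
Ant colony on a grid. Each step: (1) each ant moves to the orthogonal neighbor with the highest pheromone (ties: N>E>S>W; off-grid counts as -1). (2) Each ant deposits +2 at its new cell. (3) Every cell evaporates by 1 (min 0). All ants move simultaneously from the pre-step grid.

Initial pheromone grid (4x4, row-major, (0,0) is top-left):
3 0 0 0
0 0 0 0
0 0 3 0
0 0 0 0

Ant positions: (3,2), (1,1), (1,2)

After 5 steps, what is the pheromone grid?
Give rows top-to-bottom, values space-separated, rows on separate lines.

After step 1: ants at (2,2),(0,1),(2,2)
  2 1 0 0
  0 0 0 0
  0 0 6 0
  0 0 0 0
After step 2: ants at (1,2),(0,0),(1,2)
  3 0 0 0
  0 0 3 0
  0 0 5 0
  0 0 0 0
After step 3: ants at (2,2),(0,1),(2,2)
  2 1 0 0
  0 0 2 0
  0 0 8 0
  0 0 0 0
After step 4: ants at (1,2),(0,0),(1,2)
  3 0 0 0
  0 0 5 0
  0 0 7 0
  0 0 0 0
After step 5: ants at (2,2),(0,1),(2,2)
  2 1 0 0
  0 0 4 0
  0 0 10 0
  0 0 0 0

2 1 0 0
0 0 4 0
0 0 10 0
0 0 0 0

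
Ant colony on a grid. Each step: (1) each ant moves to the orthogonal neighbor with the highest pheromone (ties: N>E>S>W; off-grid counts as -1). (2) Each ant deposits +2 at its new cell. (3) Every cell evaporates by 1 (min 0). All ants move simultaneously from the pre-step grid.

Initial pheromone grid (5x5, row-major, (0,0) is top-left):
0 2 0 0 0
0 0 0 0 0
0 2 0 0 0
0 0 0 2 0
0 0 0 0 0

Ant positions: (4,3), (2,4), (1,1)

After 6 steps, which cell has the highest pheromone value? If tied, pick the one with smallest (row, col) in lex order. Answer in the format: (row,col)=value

Answer: (0,1)=2

Derivation:
Step 1: ant0:(4,3)->N->(3,3) | ant1:(2,4)->N->(1,4) | ant2:(1,1)->N->(0,1)
  grid max=3 at (0,1)
Step 2: ant0:(3,3)->N->(2,3) | ant1:(1,4)->N->(0,4) | ant2:(0,1)->E->(0,2)
  grid max=2 at (0,1)
Step 3: ant0:(2,3)->S->(3,3) | ant1:(0,4)->S->(1,4) | ant2:(0,2)->W->(0,1)
  grid max=3 at (0,1)
Step 4: ant0:(3,3)->N->(2,3) | ant1:(1,4)->N->(0,4) | ant2:(0,1)->E->(0,2)
  grid max=2 at (0,1)
Step 5: ant0:(2,3)->S->(3,3) | ant1:(0,4)->S->(1,4) | ant2:(0,2)->W->(0,1)
  grid max=3 at (0,1)
Step 6: ant0:(3,3)->N->(2,3) | ant1:(1,4)->N->(0,4) | ant2:(0,1)->E->(0,2)
  grid max=2 at (0,1)
Final grid:
  0 2 1 0 1
  0 0 0 0 0
  0 0 0 1 0
  0 0 0 2 0
  0 0 0 0 0
Max pheromone 2 at (0,1)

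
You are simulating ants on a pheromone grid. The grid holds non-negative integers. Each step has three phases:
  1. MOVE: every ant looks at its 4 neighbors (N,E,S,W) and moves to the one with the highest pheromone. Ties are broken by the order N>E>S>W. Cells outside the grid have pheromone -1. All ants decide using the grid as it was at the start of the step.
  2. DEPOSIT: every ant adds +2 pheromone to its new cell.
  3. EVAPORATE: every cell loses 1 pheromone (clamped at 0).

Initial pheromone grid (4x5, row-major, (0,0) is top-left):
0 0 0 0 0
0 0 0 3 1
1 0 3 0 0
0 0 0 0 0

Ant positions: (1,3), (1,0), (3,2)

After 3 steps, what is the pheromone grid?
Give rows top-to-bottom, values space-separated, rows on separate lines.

After step 1: ants at (1,4),(2,0),(2,2)
  0 0 0 0 0
  0 0 0 2 2
  2 0 4 0 0
  0 0 0 0 0
After step 2: ants at (1,3),(1,0),(1,2)
  0 0 0 0 0
  1 0 1 3 1
  1 0 3 0 0
  0 0 0 0 0
After step 3: ants at (1,4),(2,0),(1,3)
  0 0 0 0 0
  0 0 0 4 2
  2 0 2 0 0
  0 0 0 0 0

0 0 0 0 0
0 0 0 4 2
2 0 2 0 0
0 0 0 0 0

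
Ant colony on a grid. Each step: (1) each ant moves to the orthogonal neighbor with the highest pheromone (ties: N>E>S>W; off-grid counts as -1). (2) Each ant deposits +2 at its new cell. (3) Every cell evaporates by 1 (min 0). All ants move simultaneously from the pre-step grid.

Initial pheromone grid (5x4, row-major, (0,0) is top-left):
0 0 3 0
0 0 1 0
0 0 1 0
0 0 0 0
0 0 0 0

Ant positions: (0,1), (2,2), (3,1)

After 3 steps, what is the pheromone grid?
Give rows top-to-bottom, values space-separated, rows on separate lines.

After step 1: ants at (0,2),(1,2),(2,1)
  0 0 4 0
  0 0 2 0
  0 1 0 0
  0 0 0 0
  0 0 0 0
After step 2: ants at (1,2),(0,2),(1,1)
  0 0 5 0
  0 1 3 0
  0 0 0 0
  0 0 0 0
  0 0 0 0
After step 3: ants at (0,2),(1,2),(1,2)
  0 0 6 0
  0 0 6 0
  0 0 0 0
  0 0 0 0
  0 0 0 0

0 0 6 0
0 0 6 0
0 0 0 0
0 0 0 0
0 0 0 0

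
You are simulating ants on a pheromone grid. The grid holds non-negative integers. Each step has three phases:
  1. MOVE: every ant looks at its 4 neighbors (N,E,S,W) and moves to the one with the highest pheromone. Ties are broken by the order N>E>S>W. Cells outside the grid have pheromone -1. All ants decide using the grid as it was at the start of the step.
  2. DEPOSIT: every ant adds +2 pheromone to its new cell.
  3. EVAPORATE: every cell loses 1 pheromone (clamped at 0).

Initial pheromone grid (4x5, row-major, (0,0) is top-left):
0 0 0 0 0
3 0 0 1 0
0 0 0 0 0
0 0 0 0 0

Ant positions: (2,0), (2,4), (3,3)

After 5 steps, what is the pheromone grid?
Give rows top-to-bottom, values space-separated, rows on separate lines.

After step 1: ants at (1,0),(1,4),(2,3)
  0 0 0 0 0
  4 0 0 0 1
  0 0 0 1 0
  0 0 0 0 0
After step 2: ants at (0,0),(0,4),(1,3)
  1 0 0 0 1
  3 0 0 1 0
  0 0 0 0 0
  0 0 0 0 0
After step 3: ants at (1,0),(1,4),(0,3)
  0 0 0 1 0
  4 0 0 0 1
  0 0 0 0 0
  0 0 0 0 0
After step 4: ants at (0,0),(0,4),(0,4)
  1 0 0 0 3
  3 0 0 0 0
  0 0 0 0 0
  0 0 0 0 0
After step 5: ants at (1,0),(1,4),(1,4)
  0 0 0 0 2
  4 0 0 0 3
  0 0 0 0 0
  0 0 0 0 0

0 0 0 0 2
4 0 0 0 3
0 0 0 0 0
0 0 0 0 0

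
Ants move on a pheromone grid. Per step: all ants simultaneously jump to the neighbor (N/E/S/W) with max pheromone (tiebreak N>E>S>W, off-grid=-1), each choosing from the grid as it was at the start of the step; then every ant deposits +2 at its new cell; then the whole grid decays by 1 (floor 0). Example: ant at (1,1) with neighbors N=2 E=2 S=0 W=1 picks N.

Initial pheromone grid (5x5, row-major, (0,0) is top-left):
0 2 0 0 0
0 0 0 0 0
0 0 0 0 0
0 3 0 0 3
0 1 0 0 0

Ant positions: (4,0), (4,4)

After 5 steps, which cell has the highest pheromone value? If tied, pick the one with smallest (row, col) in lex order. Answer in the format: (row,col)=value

Step 1: ant0:(4,0)->E->(4,1) | ant1:(4,4)->N->(3,4)
  grid max=4 at (3,4)
Step 2: ant0:(4,1)->N->(3,1) | ant1:(3,4)->N->(2,4)
  grid max=3 at (3,1)
Step 3: ant0:(3,1)->S->(4,1) | ant1:(2,4)->S->(3,4)
  grid max=4 at (3,4)
Step 4: ant0:(4,1)->N->(3,1) | ant1:(3,4)->N->(2,4)
  grid max=3 at (3,1)
Step 5: ant0:(3,1)->S->(4,1) | ant1:(2,4)->S->(3,4)
  grid max=4 at (3,4)
Final grid:
  0 0 0 0 0
  0 0 0 0 0
  0 0 0 0 0
  0 2 0 0 4
  0 2 0 0 0
Max pheromone 4 at (3,4)

Answer: (3,4)=4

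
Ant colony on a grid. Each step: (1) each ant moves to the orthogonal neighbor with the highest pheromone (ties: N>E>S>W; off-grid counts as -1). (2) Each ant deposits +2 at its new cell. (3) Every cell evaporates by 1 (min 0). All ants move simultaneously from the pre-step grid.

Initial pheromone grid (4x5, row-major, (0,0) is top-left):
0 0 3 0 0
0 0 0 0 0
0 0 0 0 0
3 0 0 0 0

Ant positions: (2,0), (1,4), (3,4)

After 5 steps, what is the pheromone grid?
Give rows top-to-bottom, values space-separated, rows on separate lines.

After step 1: ants at (3,0),(0,4),(2,4)
  0 0 2 0 1
  0 0 0 0 0
  0 0 0 0 1
  4 0 0 0 0
After step 2: ants at (2,0),(1,4),(1,4)
  0 0 1 0 0
  0 0 0 0 3
  1 0 0 0 0
  3 0 0 0 0
After step 3: ants at (3,0),(0,4),(0,4)
  0 0 0 0 3
  0 0 0 0 2
  0 0 0 0 0
  4 0 0 0 0
After step 4: ants at (2,0),(1,4),(1,4)
  0 0 0 0 2
  0 0 0 0 5
  1 0 0 0 0
  3 0 0 0 0
After step 5: ants at (3,0),(0,4),(0,4)
  0 0 0 0 5
  0 0 0 0 4
  0 0 0 0 0
  4 0 0 0 0

0 0 0 0 5
0 0 0 0 4
0 0 0 0 0
4 0 0 0 0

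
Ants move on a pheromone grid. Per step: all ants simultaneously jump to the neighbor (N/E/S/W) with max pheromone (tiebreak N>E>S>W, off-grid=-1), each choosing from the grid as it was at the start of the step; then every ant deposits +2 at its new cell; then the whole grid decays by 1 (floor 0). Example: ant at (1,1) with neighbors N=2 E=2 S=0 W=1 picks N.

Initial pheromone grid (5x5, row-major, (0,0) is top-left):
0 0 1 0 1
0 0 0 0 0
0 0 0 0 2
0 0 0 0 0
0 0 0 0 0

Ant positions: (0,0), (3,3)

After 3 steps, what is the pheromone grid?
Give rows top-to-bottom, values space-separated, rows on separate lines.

After step 1: ants at (0,1),(2,3)
  0 1 0 0 0
  0 0 0 0 0
  0 0 0 1 1
  0 0 0 0 0
  0 0 0 0 0
After step 2: ants at (0,2),(2,4)
  0 0 1 0 0
  0 0 0 0 0
  0 0 0 0 2
  0 0 0 0 0
  0 0 0 0 0
After step 3: ants at (0,3),(1,4)
  0 0 0 1 0
  0 0 0 0 1
  0 0 0 0 1
  0 0 0 0 0
  0 0 0 0 0

0 0 0 1 0
0 0 0 0 1
0 0 0 0 1
0 0 0 0 0
0 0 0 0 0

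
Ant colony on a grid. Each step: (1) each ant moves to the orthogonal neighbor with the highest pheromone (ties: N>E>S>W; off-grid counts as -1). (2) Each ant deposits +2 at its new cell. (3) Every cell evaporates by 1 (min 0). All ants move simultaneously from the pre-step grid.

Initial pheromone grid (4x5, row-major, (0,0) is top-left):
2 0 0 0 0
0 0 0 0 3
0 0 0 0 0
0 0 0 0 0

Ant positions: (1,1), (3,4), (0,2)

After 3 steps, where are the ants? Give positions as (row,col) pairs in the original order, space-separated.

Step 1: ant0:(1,1)->N->(0,1) | ant1:(3,4)->N->(2,4) | ant2:(0,2)->E->(0,3)
  grid max=2 at (1,4)
Step 2: ant0:(0,1)->W->(0,0) | ant1:(2,4)->N->(1,4) | ant2:(0,3)->E->(0,4)
  grid max=3 at (1,4)
Step 3: ant0:(0,0)->E->(0,1) | ant1:(1,4)->N->(0,4) | ant2:(0,4)->S->(1,4)
  grid max=4 at (1,4)

(0,1) (0,4) (1,4)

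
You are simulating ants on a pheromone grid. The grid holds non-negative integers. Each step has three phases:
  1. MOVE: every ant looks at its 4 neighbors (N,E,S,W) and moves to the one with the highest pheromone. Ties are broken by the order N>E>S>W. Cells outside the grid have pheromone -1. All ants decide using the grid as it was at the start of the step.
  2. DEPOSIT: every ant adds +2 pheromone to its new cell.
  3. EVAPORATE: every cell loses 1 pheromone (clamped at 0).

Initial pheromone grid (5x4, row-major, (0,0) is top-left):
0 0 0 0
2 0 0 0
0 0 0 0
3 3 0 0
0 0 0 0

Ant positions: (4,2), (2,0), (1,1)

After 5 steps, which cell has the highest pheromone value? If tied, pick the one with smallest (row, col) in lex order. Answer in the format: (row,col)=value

Step 1: ant0:(4,2)->N->(3,2) | ant1:(2,0)->S->(3,0) | ant2:(1,1)->W->(1,0)
  grid max=4 at (3,0)
Step 2: ant0:(3,2)->W->(3,1) | ant1:(3,0)->E->(3,1) | ant2:(1,0)->N->(0,0)
  grid max=5 at (3,1)
Step 3: ant0:(3,1)->W->(3,0) | ant1:(3,1)->W->(3,0) | ant2:(0,0)->S->(1,0)
  grid max=6 at (3,0)
Step 4: ant0:(3,0)->E->(3,1) | ant1:(3,0)->E->(3,1) | ant2:(1,0)->N->(0,0)
  grid max=7 at (3,1)
Step 5: ant0:(3,1)->W->(3,0) | ant1:(3,1)->W->(3,0) | ant2:(0,0)->S->(1,0)
  grid max=8 at (3,0)
Final grid:
  0 0 0 0
  3 0 0 0
  0 0 0 0
  8 6 0 0
  0 0 0 0
Max pheromone 8 at (3,0)

Answer: (3,0)=8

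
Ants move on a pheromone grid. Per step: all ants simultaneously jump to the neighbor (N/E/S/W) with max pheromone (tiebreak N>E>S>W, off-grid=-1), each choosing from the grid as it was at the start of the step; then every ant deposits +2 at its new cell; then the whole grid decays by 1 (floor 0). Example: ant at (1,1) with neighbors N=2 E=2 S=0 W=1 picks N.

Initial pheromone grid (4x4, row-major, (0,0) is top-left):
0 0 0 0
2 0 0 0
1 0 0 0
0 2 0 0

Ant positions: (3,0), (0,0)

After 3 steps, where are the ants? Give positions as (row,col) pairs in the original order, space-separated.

Step 1: ant0:(3,0)->E->(3,1) | ant1:(0,0)->S->(1,0)
  grid max=3 at (1,0)
Step 2: ant0:(3,1)->N->(2,1) | ant1:(1,0)->N->(0,0)
  grid max=2 at (1,0)
Step 3: ant0:(2,1)->S->(3,1) | ant1:(0,0)->S->(1,0)
  grid max=3 at (1,0)

(3,1) (1,0)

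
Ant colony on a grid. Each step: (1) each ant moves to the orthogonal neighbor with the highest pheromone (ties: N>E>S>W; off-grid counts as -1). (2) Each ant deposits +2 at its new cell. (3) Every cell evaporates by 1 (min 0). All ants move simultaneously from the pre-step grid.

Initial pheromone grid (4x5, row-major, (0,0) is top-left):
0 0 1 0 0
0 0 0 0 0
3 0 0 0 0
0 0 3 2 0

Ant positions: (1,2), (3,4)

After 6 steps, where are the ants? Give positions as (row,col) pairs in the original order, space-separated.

Step 1: ant0:(1,2)->N->(0,2) | ant1:(3,4)->W->(3,3)
  grid max=3 at (3,3)
Step 2: ant0:(0,2)->E->(0,3) | ant1:(3,3)->W->(3,2)
  grid max=3 at (3,2)
Step 3: ant0:(0,3)->W->(0,2) | ant1:(3,2)->E->(3,3)
  grid max=3 at (3,3)
Step 4: ant0:(0,2)->E->(0,3) | ant1:(3,3)->W->(3,2)
  grid max=3 at (3,2)
Step 5: ant0:(0,3)->W->(0,2) | ant1:(3,2)->E->(3,3)
  grid max=3 at (3,3)
Step 6: ant0:(0,2)->E->(0,3) | ant1:(3,3)->W->(3,2)
  grid max=3 at (3,2)

(0,3) (3,2)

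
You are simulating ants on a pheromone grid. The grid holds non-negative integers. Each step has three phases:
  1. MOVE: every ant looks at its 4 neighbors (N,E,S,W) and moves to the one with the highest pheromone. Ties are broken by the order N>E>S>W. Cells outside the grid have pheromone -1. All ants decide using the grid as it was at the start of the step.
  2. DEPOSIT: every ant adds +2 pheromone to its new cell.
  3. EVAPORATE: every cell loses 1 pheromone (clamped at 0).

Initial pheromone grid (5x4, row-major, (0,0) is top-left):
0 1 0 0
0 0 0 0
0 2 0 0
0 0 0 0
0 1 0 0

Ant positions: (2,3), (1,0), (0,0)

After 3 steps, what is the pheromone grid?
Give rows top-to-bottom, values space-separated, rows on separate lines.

After step 1: ants at (1,3),(0,0),(0,1)
  1 2 0 0
  0 0 0 1
  0 1 0 0
  0 0 0 0
  0 0 0 0
After step 2: ants at (0,3),(0,1),(0,0)
  2 3 0 1
  0 0 0 0
  0 0 0 0
  0 0 0 0
  0 0 0 0
After step 3: ants at (1,3),(0,0),(0,1)
  3 4 0 0
  0 0 0 1
  0 0 0 0
  0 0 0 0
  0 0 0 0

3 4 0 0
0 0 0 1
0 0 0 0
0 0 0 0
0 0 0 0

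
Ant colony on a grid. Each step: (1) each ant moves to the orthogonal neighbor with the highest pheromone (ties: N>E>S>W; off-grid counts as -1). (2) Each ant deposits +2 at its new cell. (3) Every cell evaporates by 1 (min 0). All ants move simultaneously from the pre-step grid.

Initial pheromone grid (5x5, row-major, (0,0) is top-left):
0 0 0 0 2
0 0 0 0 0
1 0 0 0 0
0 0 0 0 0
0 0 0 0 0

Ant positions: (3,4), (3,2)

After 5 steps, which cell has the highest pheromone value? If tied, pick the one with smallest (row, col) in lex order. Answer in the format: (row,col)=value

Answer: (0,4)=3

Derivation:
Step 1: ant0:(3,4)->N->(2,4) | ant1:(3,2)->N->(2,2)
  grid max=1 at (0,4)
Step 2: ant0:(2,4)->N->(1,4) | ant1:(2,2)->N->(1,2)
  grid max=1 at (1,2)
Step 3: ant0:(1,4)->N->(0,4) | ant1:(1,2)->N->(0,2)
  grid max=1 at (0,2)
Step 4: ant0:(0,4)->S->(1,4) | ant1:(0,2)->E->(0,3)
  grid max=1 at (0,3)
Step 5: ant0:(1,4)->N->(0,4) | ant1:(0,3)->E->(0,4)
  grid max=3 at (0,4)
Final grid:
  0 0 0 0 3
  0 0 0 0 0
  0 0 0 0 0
  0 0 0 0 0
  0 0 0 0 0
Max pheromone 3 at (0,4)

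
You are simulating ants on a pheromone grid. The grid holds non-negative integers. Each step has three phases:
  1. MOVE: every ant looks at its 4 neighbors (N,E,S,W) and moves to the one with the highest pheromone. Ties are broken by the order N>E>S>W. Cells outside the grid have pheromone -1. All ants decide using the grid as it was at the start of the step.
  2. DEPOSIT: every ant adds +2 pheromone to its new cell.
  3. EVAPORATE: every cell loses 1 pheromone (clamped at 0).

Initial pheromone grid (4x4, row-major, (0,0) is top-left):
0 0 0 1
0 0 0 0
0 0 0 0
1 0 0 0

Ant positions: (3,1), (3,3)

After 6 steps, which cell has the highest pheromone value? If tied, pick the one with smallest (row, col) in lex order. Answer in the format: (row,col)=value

Answer: (1,3)=1

Derivation:
Step 1: ant0:(3,1)->W->(3,0) | ant1:(3,3)->N->(2,3)
  grid max=2 at (3,0)
Step 2: ant0:(3,0)->N->(2,0) | ant1:(2,3)->N->(1,3)
  grid max=1 at (1,3)
Step 3: ant0:(2,0)->S->(3,0) | ant1:(1,3)->N->(0,3)
  grid max=2 at (3,0)
Step 4: ant0:(3,0)->N->(2,0) | ant1:(0,3)->S->(1,3)
  grid max=1 at (1,3)
Step 5: ant0:(2,0)->S->(3,0) | ant1:(1,3)->N->(0,3)
  grid max=2 at (3,0)
Step 6: ant0:(3,0)->N->(2,0) | ant1:(0,3)->S->(1,3)
  grid max=1 at (1,3)
Final grid:
  0 0 0 0
  0 0 0 1
  1 0 0 0
  1 0 0 0
Max pheromone 1 at (1,3)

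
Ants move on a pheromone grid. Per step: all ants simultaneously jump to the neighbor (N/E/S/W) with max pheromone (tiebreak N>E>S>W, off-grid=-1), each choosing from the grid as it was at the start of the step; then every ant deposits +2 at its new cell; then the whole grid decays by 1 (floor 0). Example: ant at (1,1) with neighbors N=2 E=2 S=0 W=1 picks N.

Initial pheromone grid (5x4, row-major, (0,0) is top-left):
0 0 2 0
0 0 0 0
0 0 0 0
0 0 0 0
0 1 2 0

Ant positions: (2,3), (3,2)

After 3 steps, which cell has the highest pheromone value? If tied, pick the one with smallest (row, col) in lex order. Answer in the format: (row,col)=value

Answer: (4,2)=3

Derivation:
Step 1: ant0:(2,3)->N->(1,3) | ant1:(3,2)->S->(4,2)
  grid max=3 at (4,2)
Step 2: ant0:(1,3)->N->(0,3) | ant1:(4,2)->N->(3,2)
  grid max=2 at (4,2)
Step 3: ant0:(0,3)->S->(1,3) | ant1:(3,2)->S->(4,2)
  grid max=3 at (4,2)
Final grid:
  0 0 0 0
  0 0 0 1
  0 0 0 0
  0 0 0 0
  0 0 3 0
Max pheromone 3 at (4,2)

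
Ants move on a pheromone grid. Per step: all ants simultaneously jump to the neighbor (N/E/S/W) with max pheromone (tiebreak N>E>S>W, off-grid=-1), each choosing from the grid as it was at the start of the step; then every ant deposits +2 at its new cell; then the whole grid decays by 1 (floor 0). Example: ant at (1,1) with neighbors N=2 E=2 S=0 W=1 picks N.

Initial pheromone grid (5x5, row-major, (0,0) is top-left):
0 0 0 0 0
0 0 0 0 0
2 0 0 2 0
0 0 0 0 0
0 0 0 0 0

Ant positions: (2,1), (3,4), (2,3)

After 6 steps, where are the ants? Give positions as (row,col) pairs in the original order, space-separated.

Step 1: ant0:(2,1)->W->(2,0) | ant1:(3,4)->N->(2,4) | ant2:(2,3)->N->(1,3)
  grid max=3 at (2,0)
Step 2: ant0:(2,0)->N->(1,0) | ant1:(2,4)->W->(2,3) | ant2:(1,3)->S->(2,3)
  grid max=4 at (2,3)
Step 3: ant0:(1,0)->S->(2,0) | ant1:(2,3)->N->(1,3) | ant2:(2,3)->N->(1,3)
  grid max=3 at (1,3)
Step 4: ant0:(2,0)->N->(1,0) | ant1:(1,3)->S->(2,3) | ant2:(1,3)->S->(2,3)
  grid max=6 at (2,3)
Step 5: ant0:(1,0)->S->(2,0) | ant1:(2,3)->N->(1,3) | ant2:(2,3)->N->(1,3)
  grid max=5 at (1,3)
Step 6: ant0:(2,0)->N->(1,0) | ant1:(1,3)->S->(2,3) | ant2:(1,3)->S->(2,3)
  grid max=8 at (2,3)

(1,0) (2,3) (2,3)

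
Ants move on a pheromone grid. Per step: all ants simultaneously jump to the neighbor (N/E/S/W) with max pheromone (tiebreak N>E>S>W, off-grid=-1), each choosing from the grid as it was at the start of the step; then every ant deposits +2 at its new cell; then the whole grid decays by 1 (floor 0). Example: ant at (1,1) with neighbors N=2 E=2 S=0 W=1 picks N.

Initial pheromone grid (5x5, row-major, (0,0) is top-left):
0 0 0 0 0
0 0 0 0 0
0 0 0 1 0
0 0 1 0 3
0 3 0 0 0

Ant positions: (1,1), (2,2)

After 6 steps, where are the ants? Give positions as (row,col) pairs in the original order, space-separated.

Step 1: ant0:(1,1)->N->(0,1) | ant1:(2,2)->E->(2,3)
  grid max=2 at (2,3)
Step 2: ant0:(0,1)->E->(0,2) | ant1:(2,3)->N->(1,3)
  grid max=1 at (0,2)
Step 3: ant0:(0,2)->E->(0,3) | ant1:(1,3)->S->(2,3)
  grid max=2 at (2,3)
Step 4: ant0:(0,3)->E->(0,4) | ant1:(2,3)->N->(1,3)
  grid max=1 at (0,4)
Step 5: ant0:(0,4)->S->(1,4) | ant1:(1,3)->S->(2,3)
  grid max=2 at (2,3)
Step 6: ant0:(1,4)->N->(0,4) | ant1:(2,3)->N->(1,3)
  grid max=1 at (0,4)

(0,4) (1,3)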